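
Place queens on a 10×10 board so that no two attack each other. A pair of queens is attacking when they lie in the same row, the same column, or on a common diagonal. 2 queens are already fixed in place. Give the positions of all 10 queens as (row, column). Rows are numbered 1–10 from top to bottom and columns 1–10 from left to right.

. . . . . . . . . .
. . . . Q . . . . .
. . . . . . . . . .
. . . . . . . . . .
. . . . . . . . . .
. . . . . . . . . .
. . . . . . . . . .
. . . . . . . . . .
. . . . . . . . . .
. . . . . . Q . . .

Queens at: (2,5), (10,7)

(1,9) (2,5) (3,2) (4,4) (5,1) (6,10) (7,8) (8,6) (9,3) (10,7)

Row 1: attacked by (2,5)→{4,5,6}; (10,7)→{7}. Safe: 1, 2, 3, 8, 9, 10. Place at column 9.
Row 3: attacked by (1,9)→{7,9}; (2,5)→{4,5,6}; (10,7)→{7}. Safe: 1, 2, 3, 8, 10. Place at column 2.
Row 4: attacked by (1,9)→{6,9}; (2,5)→{3,5,7}; (3,2)→{1,2,3}; (10,7)→{1,7}. Safe: 4, 8, 10. Place at column 4.
Row 5: attacked by (1,9)→{5,9}; (2,5)→{2,5,8}; (3,2)→{2,4}; (4,4)→{3,4,5}; (10,7)→{2,7}. Safe: 1, 6, 10. Place at column 1.
Row 6: attacked by (1,9)→{4,9}; (2,5)→{1,5,9}; (3,2)→{2,5}; (4,4)→{2,4,6}; (5,1)→{1,2}; (10,7)→{3,7}. Safe: 8, 10. Place at column 10.
Row 7: attacked by (1,9)→{3,9}; (2,5)→{5,10}; (3,2)→{2,6}; (4,4)→{1,4,7}; (5,1)→{1,3}; (6,10)→{9,10}; (10,7)→{4,7,10}. Safe: 8. Place at column 8.
Row 8: attacked by (1,9)→{2,9}; (2,5)→{5}; (3,2)→{2,7}; (4,4)→{4,8}; (5,1)→{1,4}; (6,10)→{8,10}; (7,8)→{7,8,9}; (10,7)→{5,7,9}. Safe: 3, 6. Place at column 6.
Row 9: attacked by (1,9)→{1,9}; (2,5)→{5}; (3,2)→{2,8}; (4,4)→{4,9}; (5,1)→{1,5}; (6,10)→{7,10}; (7,8)→{6,8,10}; (8,6)→{5,6,7}; (10,7)→{6,7,8}. Safe: 3. Place at column 3.
Columns [9, 5, 2, 4, 1, 10, 8, 6, 3, 7], r−c [-8, -3, 1, 0, 4, -4, -1, 2, 6, 3], r+c [10, 7, 5, 8, 6, 16, 15, 14, 12, 17] are all distinct, so no two queens attack.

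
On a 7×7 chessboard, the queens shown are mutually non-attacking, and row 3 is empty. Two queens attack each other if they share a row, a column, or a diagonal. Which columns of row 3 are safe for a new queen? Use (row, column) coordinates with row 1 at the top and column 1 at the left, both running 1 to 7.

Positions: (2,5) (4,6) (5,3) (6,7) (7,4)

columns 2

(2,5) attacks row 3 at column 5 and diagonals 4, 6.
(4,6) attacks row 3 at column 6 and diagonals 5, 7.
(5,3) attacks row 3 at column 3 and diagonals 1, 5.
(6,7) attacks row 3 at column 7 and diagonals 4.
(7,4) attacks row 3 at column 4.
Attacked columns: {1, 3, 4, 5, 6, 7}. Safe: {2}.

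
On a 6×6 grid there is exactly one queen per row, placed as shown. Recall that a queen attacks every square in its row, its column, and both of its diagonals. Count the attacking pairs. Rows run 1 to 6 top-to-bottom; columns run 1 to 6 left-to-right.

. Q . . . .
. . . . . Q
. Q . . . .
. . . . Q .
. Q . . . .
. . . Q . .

Same column: (1,2)–(3,2) (column 2); (1,2)–(5,2) (column 2); (3,2)–(5,2) (column 2).
Same diagonal: (1,2)–(4,5) (|1−4| = |2−5| = 3).
Total attacking pairs: 4.

4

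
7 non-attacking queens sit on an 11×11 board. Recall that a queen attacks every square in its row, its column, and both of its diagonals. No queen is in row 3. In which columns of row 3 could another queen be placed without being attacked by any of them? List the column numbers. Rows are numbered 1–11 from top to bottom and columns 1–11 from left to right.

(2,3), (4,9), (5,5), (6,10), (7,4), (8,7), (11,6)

(2,3) attacks row 3 at column 3 and diagonals 2, 4.
(4,9) attacks row 3 at column 9 and diagonals 8, 10.
(5,5) attacks row 3 at column 5 and diagonals 3, 7.
(6,10) attacks row 3 at column 10 and diagonals 7.
(7,4) attacks row 3 at column 4 and diagonals 8.
(8,7) attacks row 3 at column 7 and diagonals 2.
(11,6) attacks row 3 at column 6.
Attacked columns: {2, 3, 4, 5, 6, 7, 8, 9, 10}. Safe: {1, 11}.

columns 1, 11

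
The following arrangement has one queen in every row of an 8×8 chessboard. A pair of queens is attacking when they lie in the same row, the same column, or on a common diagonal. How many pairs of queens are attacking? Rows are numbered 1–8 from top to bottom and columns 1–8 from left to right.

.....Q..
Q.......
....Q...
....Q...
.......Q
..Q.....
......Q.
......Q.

Same column: (3,5)–(4,5) (column 5); (7,7)–(8,7) (column 7).
Same diagonal: (2,1)–(8,7) (|2−8| = |1−7| = 6); (4,5)–(6,3) (|4−6| = |5−3| = 2).
Total attacking pairs: 4.

4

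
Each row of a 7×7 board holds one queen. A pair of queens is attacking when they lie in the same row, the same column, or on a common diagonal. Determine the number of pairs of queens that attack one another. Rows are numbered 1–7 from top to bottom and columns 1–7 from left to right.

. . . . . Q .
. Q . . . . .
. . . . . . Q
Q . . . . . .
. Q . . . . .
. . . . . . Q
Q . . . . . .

5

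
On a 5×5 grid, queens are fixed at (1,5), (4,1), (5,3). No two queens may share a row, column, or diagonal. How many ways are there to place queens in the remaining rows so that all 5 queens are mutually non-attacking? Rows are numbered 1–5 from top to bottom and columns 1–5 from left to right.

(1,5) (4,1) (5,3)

1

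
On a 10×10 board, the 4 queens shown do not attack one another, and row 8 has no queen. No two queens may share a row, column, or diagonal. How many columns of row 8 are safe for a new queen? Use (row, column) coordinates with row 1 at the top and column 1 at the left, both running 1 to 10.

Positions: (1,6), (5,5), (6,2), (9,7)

4

(1,6) attacks row 8 at column 6.
(5,5) attacks row 8 at column 5 and diagonals 2, 8.
(6,2) attacks row 8 at column 2 and diagonals 4.
(9,7) attacks row 8 at column 7 and diagonals 6, 8.
Attacked columns: {2, 4, 5, 6, 7, 8}. Safe: {1, 3, 9, 10}.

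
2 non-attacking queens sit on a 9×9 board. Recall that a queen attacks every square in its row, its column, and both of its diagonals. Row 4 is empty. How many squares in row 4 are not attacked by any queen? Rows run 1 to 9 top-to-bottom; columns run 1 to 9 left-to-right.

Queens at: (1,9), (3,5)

(1,9) attacks row 4 at column 9 and diagonals 6.
(3,5) attacks row 4 at column 5 and diagonals 4, 6.
Attacked columns: {4, 5, 6, 9}. Safe: {1, 2, 3, 7, 8}.

5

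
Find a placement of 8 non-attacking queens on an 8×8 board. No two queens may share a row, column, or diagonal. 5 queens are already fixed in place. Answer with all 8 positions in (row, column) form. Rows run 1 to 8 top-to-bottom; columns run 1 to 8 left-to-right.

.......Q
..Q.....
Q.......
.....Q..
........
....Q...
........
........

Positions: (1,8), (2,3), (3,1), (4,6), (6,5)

Row 5: attacked by (1,8)→{4,8}; (2,3)→{3,6}; (3,1)→{1,3}; (4,6)→{5,6,7}; (6,5)→{4,5,6}. Safe: 2. Place at column 2.
Row 7: attacked by (1,8)→{2,8}; (2,3)→{3,8}; (3,1)→{1,5}; (4,6)→{3,6}; (5,2)→{2,4}; (6,5)→{4,5,6}. Safe: 7. Place at column 7.
Row 8: attacked by (1,8)→{1,8}; (2,3)→{3}; (3,1)→{1,6}; (4,6)→{2,6}; (5,2)→{2,5}; (6,5)→{3,5,7}; (7,7)→{6,7,8}. Safe: 4. Place at column 4.
Columns [8, 3, 1, 6, 2, 5, 7, 4], r−c [-7, -1, 2, -2, 3, 1, 0, 4], r+c [9, 5, 4, 10, 7, 11, 14, 12] are all distinct, so no two queens attack.

(1,8) (2,3) (3,1) (4,6) (5,2) (6,5) (7,7) (8,4)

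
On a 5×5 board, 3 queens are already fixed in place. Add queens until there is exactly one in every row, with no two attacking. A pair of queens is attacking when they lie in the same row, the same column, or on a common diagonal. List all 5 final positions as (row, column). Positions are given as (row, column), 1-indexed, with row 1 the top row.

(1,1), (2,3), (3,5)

Row 4: attacked by (1,1)→{1,4}; (2,3)→{1,3,5}; (3,5)→{4,5}. Safe: 2. Place at column 2.
Row 5: attacked by (1,1)→{1,5}; (2,3)→{3}; (3,5)→{3,5}; (4,2)→{1,2,3}. Safe: 4. Place at column 4.
Columns [1, 3, 5, 2, 4], r−c [0, -1, -2, 2, 1], r+c [2, 5, 8, 6, 9] are all distinct, so no two queens attack.

(1,1) (2,3) (3,5) (4,2) (5,4)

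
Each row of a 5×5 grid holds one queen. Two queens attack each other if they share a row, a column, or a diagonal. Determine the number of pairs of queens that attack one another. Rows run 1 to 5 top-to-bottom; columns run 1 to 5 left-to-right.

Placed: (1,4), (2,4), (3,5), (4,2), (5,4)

Same column: (1,4)–(2,4) (column 4); (1,4)–(5,4) (column 4); (2,4)–(5,4) (column 4).
Same diagonal: (2,4)–(3,5) (|2−3| = |4−5| = 1); (2,4)–(4,2) (|2−4| = |4−2| = 2).
Total attacking pairs: 5.

5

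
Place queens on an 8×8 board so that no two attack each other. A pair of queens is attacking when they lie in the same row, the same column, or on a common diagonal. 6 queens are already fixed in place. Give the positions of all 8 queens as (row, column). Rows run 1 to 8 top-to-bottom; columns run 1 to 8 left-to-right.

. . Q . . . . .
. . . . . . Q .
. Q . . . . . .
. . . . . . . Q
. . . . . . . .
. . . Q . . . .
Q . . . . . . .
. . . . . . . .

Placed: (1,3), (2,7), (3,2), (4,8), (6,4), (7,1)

Row 5: attacked by (1,3)→{3,7}; (2,7)→{4,7}; (3,2)→{2,4}; (4,8)→{7,8}; (6,4)→{3,4,5}; (7,1)→{1,3}. Safe: 6. Place at column 6.
Row 8: attacked by (1,3)→{3}; (2,7)→{1,7}; (3,2)→{2,7}; (4,8)→{4,8}; (5,6)→{3,6}; (6,4)→{2,4,6}; (7,1)→{1,2}. Safe: 5. Place at column 5.
Columns [3, 7, 2, 8, 6, 4, 1, 5], r−c [-2, -5, 1, -4, -1, 2, 6, 3], r+c [4, 9, 5, 12, 11, 10, 8, 13] are all distinct, so no two queens attack.

(1,3) (2,7) (3,2) (4,8) (5,6) (6,4) (7,1) (8,5)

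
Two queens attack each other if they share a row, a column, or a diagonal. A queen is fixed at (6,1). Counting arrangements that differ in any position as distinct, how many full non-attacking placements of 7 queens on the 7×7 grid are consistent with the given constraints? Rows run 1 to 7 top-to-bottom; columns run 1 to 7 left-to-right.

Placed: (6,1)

7

Branch on row 1: col 2 → 1; col 3 → 1; col 4 → 2; col 5 → 2; col 7 → 1.
Sum: 1 + 1 + 2 + 2 + 1 = 7.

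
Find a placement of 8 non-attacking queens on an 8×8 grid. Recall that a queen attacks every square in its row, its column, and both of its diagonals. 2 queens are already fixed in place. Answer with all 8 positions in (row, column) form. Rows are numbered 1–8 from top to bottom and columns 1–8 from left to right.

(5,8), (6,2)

(1,5) (2,3) (3,1) (4,6) (5,8) (6,2) (7,4) (8,7)

Row 1: attacked by (5,8)→{4,8}; (6,2)→{2,7}. Safe: 1, 3, 5, 6. Place at column 5.
Row 2: attacked by (1,5)→{4,5,6}; (5,8)→{5,8}; (6,2)→{2,6}. Safe: 1, 3, 7. Place at column 3.
Row 3: attacked by (1,5)→{3,5,7}; (2,3)→{2,3,4}; (5,8)→{6,8}; (6,2)→{2,5}. Safe: 1. Place at column 1.
Row 4: attacked by (1,5)→{2,5,8}; (2,3)→{1,3,5}; (3,1)→{1,2}; (5,8)→{7,8}; (6,2)→{2,4}. Safe: 6. Place at column 6.
Row 7: attacked by (1,5)→{5}; (2,3)→{3,8}; (3,1)→{1,5}; (4,6)→{3,6}; (5,8)→{6,8}; (6,2)→{1,2,3}. Safe: 4, 7. Place at column 4.
Row 8: attacked by (1,5)→{5}; (2,3)→{3}; (3,1)→{1,6}; (4,6)→{2,6}; (5,8)→{5,8}; (6,2)→{2,4}; (7,4)→{3,4,5}. Safe: 7. Place at column 7.
Columns [5, 3, 1, 6, 8, 2, 4, 7], r−c [-4, -1, 2, -2, -3, 4, 3, 1], r+c [6, 5, 4, 10, 13, 8, 11, 15] are all distinct, so no two queens attack.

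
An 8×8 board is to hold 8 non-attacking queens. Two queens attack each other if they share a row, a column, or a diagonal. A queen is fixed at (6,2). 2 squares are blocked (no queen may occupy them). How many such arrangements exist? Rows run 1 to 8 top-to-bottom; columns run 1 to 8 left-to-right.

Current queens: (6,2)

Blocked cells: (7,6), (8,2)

Branch on row 1: col 1 → 1; col 3 → 2; col 4 → 1; col 5 → 2; col 6 → 4; col 8 → 1.
Sum: 1 + 2 + 1 + 2 + 4 + 1 = 11.

11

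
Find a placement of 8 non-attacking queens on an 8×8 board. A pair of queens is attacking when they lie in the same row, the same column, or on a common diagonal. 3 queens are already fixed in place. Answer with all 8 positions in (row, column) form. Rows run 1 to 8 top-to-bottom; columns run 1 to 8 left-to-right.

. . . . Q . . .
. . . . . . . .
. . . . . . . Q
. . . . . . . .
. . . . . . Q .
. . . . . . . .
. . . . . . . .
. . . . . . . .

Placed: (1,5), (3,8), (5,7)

(1,5) (2,3) (3,8) (4,4) (5,7) (6,1) (7,6) (8,2)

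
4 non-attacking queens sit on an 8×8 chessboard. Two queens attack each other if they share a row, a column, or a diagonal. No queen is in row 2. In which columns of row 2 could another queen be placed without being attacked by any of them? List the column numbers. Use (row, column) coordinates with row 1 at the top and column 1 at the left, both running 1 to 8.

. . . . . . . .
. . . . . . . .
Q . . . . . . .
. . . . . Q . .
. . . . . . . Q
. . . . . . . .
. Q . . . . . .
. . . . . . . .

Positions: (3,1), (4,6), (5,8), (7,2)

(3,1) attacks row 2 at column 1 and diagonals 2.
(4,6) attacks row 2 at column 6 and diagonals 4, 8.
(5,8) attacks row 2 at column 8 and diagonals 5.
(7,2) attacks row 2 at column 2 and diagonals 7.
Attacked columns: {1, 2, 4, 5, 6, 7, 8}. Safe: {3}.

columns 3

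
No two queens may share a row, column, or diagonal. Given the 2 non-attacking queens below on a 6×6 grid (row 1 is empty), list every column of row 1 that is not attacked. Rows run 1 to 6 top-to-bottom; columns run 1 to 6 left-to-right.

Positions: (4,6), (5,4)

columns 1, 2, 5

(4,6) attacks row 1 at column 6 and diagonals 3.
(5,4) attacks row 1 at column 4.
Attacked columns: {3, 4, 6}. Safe: {1, 2, 5}.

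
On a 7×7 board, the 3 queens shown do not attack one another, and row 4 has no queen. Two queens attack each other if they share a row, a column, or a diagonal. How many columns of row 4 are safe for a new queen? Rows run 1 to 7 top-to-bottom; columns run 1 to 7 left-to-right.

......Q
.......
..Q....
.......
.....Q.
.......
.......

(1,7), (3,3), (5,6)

1

(1,7) attacks row 4 at column 7 and diagonals 4.
(3,3) attacks row 4 at column 3 and diagonals 2, 4.
(5,6) attacks row 4 at column 6 and diagonals 5, 7.
Attacked columns: {2, 3, 4, 5, 6, 7}. Safe: {1}.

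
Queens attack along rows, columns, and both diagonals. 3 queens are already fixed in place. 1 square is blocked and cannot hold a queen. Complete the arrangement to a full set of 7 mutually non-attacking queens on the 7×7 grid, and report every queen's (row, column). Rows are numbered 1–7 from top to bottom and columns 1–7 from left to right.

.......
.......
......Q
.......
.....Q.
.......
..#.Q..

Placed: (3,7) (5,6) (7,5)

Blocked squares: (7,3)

(1,1) (2,4) (3,7) (4,3) (5,6) (6,2) (7,5)

Row 1: attacked by (3,7)→{5,7}; (5,6)→{2,6}; (7,5)→{5}. Safe: 1, 3, 4. Place at column 1.
Row 2: attacked by (1,1)→{1,2}; (3,7)→{6,7}; (5,6)→{3,6}; (7,5)→{5}. Safe: 4. Place at column 4.
Row 4: attacked by (1,1)→{1,4}; (2,4)→{2,4,6}; (3,7)→{6,7}; (5,6)→{5,6,7}; (7,5)→{2,5}. Safe: 3. Place at column 3.
Row 6: attacked by (1,1)→{1,6}; (2,4)→{4}; (3,7)→{4,7}; (4,3)→{1,3,5}; (5,6)→{5,6,7}; (7,5)→{4,5,6}. Safe: 2. Place at column 2.
Columns [1, 4, 7, 3, 6, 2, 5], r−c [0, -2, -4, 1, -1, 4, 2], r+c [2, 6, 10, 7, 11, 8, 12] are all distinct, so no two queens attack.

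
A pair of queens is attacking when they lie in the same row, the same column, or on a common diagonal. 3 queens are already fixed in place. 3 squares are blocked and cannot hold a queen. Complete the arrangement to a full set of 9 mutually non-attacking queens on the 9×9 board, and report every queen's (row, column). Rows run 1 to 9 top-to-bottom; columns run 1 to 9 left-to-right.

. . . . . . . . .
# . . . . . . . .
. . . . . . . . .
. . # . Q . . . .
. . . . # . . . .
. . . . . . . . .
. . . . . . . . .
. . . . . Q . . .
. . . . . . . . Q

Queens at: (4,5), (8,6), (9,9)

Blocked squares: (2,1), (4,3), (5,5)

Row 1: attacked by (4,5)→{2,5,8}; (8,6)→{6}; (9,9)→{1,9}. Safe: 3, 4, 7. Place at column 7.
Row 2: attacked by (1,7)→{6,7,8}; (4,5)→{3,5,7}; (8,6)→{6}; (9,9)→{2,9}. Blocked: 1. Safe: 4. Place at column 4.
Row 3: attacked by (1,7)→{5,7,9}; (2,4)→{3,4,5}; (4,5)→{4,5,6}; (8,6)→{1,6}; (9,9)→{3,9}. Safe: 2, 8. Place at column 2.
Row 5: attacked by (1,7)→{3,7}; (2,4)→{1,4,7}; (3,2)→{2,4}; (4,5)→{4,5,6}; (8,6)→{3,6,9}; (9,9)→{5,9}. Blocked: 5. Safe: 8. Place at column 8.
Row 6: attacked by (1,7)→{2,7}; (2,4)→{4,8}; (3,2)→{2,5}; (4,5)→{3,5,7}; (5,8)→{7,8,9}; (8,6)→{4,6,8}; (9,9)→{6,9}. Safe: 1. Place at column 1.
Row 7: attacked by (1,7)→{1,7}; (2,4)→{4,9}; (3,2)→{2,6}; (4,5)→{2,5,8}; (5,8)→{6,8}; (6,1)→{1,2}; (8,6)→{5,6,7}; (9,9)→{7,9}. Safe: 3. Place at column 3.
Columns [7, 4, 2, 5, 8, 1, 3, 6, 9], r−c [-6, -2, 1, -1, -3, 5, 4, 2, 0], r+c [8, 6, 5, 9, 13, 7, 10, 14, 18] are all distinct, so no two queens attack.

(1,7) (2,4) (3,2) (4,5) (5,8) (6,1) (7,3) (8,6) (9,9)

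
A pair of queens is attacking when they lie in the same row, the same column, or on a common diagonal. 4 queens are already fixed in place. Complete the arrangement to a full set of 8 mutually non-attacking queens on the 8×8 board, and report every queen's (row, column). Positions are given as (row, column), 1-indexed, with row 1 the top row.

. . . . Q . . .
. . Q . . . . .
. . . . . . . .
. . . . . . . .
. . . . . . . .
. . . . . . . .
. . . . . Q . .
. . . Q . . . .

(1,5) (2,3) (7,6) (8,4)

(1,5) (2,3) (3,1) (4,7) (5,2) (6,8) (7,6) (8,4)

Row 3: attacked by (1,5)→{3,5,7}; (2,3)→{2,3,4}; (7,6)→{2,6}; (8,4)→{4}. Safe: 1, 8. Place at column 1.
Row 4: attacked by (1,5)→{2,5,8}; (2,3)→{1,3,5}; (3,1)→{1,2}; (7,6)→{3,6}; (8,4)→{4,8}. Safe: 7. Place at column 7.
Row 5: attacked by (1,5)→{1,5}; (2,3)→{3,6}; (3,1)→{1,3}; (4,7)→{6,7,8}; (7,6)→{4,6,8}; (8,4)→{1,4,7}. Safe: 2. Place at column 2.
Row 6: attacked by (1,5)→{5}; (2,3)→{3,7}; (3,1)→{1,4}; (4,7)→{5,7}; (5,2)→{1,2,3}; (7,6)→{5,6,7}; (8,4)→{2,4,6}. Safe: 8. Place at column 8.
Columns [5, 3, 1, 7, 2, 8, 6, 4], r−c [-4, -1, 2, -3, 3, -2, 1, 4], r+c [6, 5, 4, 11, 7, 14, 13, 12] are all distinct, so no two queens attack.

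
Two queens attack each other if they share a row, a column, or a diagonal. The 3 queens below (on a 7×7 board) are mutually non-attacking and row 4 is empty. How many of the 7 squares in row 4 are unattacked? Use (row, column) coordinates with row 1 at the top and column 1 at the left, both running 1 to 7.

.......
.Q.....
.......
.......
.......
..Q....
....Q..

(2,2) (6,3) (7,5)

(2,2) attacks row 4 at column 2 and diagonals 4.
(6,3) attacks row 4 at column 3 and diagonals 1, 5.
(7,5) attacks row 4 at column 5 and diagonals 2.
Attacked columns: {1, 2, 3, 4, 5}. Safe: {6, 7}.

2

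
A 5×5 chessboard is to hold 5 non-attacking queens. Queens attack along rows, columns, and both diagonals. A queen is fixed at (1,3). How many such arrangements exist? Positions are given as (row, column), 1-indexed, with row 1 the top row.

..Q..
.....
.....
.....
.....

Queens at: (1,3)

Branch on row 2: col 1 → 1; col 5 → 1.
Sum: 1 + 1 = 2.

2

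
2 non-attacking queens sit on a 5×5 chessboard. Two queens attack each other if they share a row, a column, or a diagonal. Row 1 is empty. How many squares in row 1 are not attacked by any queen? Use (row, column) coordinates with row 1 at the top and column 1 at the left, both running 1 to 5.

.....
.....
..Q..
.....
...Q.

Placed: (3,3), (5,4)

1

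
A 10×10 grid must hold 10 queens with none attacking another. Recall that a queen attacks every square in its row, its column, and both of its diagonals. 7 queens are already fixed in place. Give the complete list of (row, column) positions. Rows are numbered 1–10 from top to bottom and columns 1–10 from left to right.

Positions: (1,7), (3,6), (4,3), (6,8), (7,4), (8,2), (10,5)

Row 2: attacked by (1,7)→{6,7,8}; (3,6)→{5,6,7}; (4,3)→{1,3,5}; (6,8)→{4,8}; (7,4)→{4,9}; (8,2)→{2,8}; (10,5)→{5}. Safe: 10. Place at column 10.
Row 5: attacked by (1,7)→{3,7}; (2,10)→{7,10}; (3,6)→{4,6,8}; (4,3)→{2,3,4}; (6,8)→{7,8,9}; (7,4)→{2,4,6}; (8,2)→{2,5}; (10,5)→{5,10}. Safe: 1. Place at column 1.
Row 9: attacked by (1,7)→{7}; (2,10)→{3,10}; (3,6)→{6}; (4,3)→{3,8}; (5,1)→{1,5}; (6,8)→{5,8}; (7,4)→{2,4,6}; (8,2)→{1,2,3}; (10,5)→{4,5,6}. Safe: 9. Place at column 9.
Columns [7, 10, 6, 3, 1, 8, 4, 2, 9, 5], r−c [-6, -8, -3, 1, 4, -2, 3, 6, 0, 5], r+c [8, 12, 9, 7, 6, 14, 11, 10, 18, 15] are all distinct, so no two queens attack.

(1,7) (2,10) (3,6) (4,3) (5,1) (6,8) (7,4) (8,2) (9,9) (10,5)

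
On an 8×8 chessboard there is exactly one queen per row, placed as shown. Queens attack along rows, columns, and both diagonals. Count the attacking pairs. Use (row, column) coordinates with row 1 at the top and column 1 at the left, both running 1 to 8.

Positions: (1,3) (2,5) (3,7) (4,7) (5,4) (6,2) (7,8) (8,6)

Same column: (3,7)–(4,7) (column 7).
Same diagonal: (2,5)–(4,7) (|2−4| = |5−7| = 2).
Total attacking pairs: 2.

2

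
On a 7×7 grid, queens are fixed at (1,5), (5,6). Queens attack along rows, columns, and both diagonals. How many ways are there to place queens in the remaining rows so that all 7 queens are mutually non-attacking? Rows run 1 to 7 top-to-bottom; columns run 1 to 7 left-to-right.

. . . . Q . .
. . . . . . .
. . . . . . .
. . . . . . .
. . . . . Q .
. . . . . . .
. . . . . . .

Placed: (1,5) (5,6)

1

Branch on row 2: col 1 → 0; col 2 → 0; col 7 → 1.
Sum: 0 + 0 + 1 = 1.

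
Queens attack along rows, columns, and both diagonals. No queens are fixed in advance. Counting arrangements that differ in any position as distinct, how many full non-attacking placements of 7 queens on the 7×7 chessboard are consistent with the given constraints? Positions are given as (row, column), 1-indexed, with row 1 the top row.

40

Branch on row 1: col 1 → 4; col 2 → 7; col 3 → 6; col 4 → 6; col 5 → 6; col 6 → 7; col 7 → 4.
Sum: 4 + 7 + 6 + 6 + 6 + 7 + 4 = 40.
(This is the classic 7-queens count.)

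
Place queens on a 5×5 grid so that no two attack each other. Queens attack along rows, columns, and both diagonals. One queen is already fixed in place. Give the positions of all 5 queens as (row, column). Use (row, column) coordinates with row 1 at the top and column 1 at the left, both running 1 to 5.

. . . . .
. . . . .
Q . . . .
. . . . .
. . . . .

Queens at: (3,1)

Row 1: attacked by (3,1)→{1,3}. Safe: 2, 4, 5. Place at column 2.
Row 2: attacked by (1,2)→{1,2,3}; (3,1)→{1,2}. Safe: 4, 5. Place at column 4.
Row 4: attacked by (1,2)→{2,5}; (2,4)→{2,4}; (3,1)→{1,2}. Safe: 3. Place at column 3.
Row 5: attacked by (1,2)→{2}; (2,4)→{1,4}; (3,1)→{1,3}; (4,3)→{2,3,4}. Safe: 5. Place at column 5.
Columns [2, 4, 1, 3, 5], r−c [-1, -2, 2, 1, 0], r+c [3, 6, 4, 7, 10] are all distinct, so no two queens attack.

(1,2) (2,4) (3,1) (4,3) (5,5)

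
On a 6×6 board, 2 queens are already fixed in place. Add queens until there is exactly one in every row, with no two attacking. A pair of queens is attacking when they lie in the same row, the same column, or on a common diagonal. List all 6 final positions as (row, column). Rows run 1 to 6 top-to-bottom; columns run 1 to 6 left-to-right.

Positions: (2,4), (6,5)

Row 1: attacked by (2,4)→{3,4,5}; (6,5)→{5}. Safe: 1, 2, 6. Place at column 2.
Row 3: attacked by (1,2)→{2,4}; (2,4)→{3,4,5}; (6,5)→{2,5}. Safe: 1, 6. Place at column 6.
Row 4: attacked by (1,2)→{2,5}; (2,4)→{2,4,6}; (3,6)→{5,6}; (6,5)→{3,5}. Safe: 1. Place at column 1.
Row 5: attacked by (1,2)→{2,6}; (2,4)→{1,4}; (3,6)→{4,6}; (4,1)→{1,2}; (6,5)→{4,5,6}. Safe: 3. Place at column 3.
Columns [2, 4, 6, 1, 3, 5], r−c [-1, -2, -3, 3, 2, 1], r+c [3, 6, 9, 5, 8, 11] are all distinct, so no two queens attack.

(1,2) (2,4) (3,6) (4,1) (5,3) (6,5)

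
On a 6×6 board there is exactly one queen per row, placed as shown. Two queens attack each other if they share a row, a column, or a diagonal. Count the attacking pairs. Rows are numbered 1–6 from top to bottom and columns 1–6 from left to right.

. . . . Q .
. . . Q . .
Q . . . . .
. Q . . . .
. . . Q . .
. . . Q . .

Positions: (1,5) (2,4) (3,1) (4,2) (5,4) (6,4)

Same column: (2,4)–(5,4) (column 4); (2,4)–(6,4) (column 4); (5,4)–(6,4) (column 4).
Same diagonal: (1,5)–(2,4) (|1−2| = |5−4| = 1); (1,5)–(4,2) (|1−4| = |5−2| = 3); (2,4)–(4,2) (|2−4| = |4−2| = 2); (3,1)–(4,2) (|3−4| = |1−2| = 1); (3,1)–(6,4) (|3−6| = |1−4| = 3); (4,2)–(6,4) (|4−6| = |2−4| = 2).
Total attacking pairs: 9.

9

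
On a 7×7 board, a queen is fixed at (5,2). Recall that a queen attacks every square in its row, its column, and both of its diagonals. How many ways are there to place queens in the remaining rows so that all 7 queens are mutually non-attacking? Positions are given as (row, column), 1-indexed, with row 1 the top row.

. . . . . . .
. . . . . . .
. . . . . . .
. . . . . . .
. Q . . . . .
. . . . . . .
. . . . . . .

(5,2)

Branch on row 1: col 1 → 1; col 3 → 1; col 4 → 2; col 5 → 1; col 7 → 1.
Sum: 1 + 1 + 2 + 1 + 1 = 6.

6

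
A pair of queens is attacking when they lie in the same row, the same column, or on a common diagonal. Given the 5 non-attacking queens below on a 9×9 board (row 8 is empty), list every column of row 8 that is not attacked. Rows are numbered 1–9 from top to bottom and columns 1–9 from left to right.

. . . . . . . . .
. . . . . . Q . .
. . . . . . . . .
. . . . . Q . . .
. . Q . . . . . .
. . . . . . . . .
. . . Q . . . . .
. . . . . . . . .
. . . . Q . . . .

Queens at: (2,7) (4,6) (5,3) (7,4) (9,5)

(2,7) attacks row 8 at column 7 and diagonals 1.
(4,6) attacks row 8 at column 6 and diagonals 2.
(5,3) attacks row 8 at column 3 and diagonals 6.
(7,4) attacks row 8 at column 4 and diagonals 3, 5.
(9,5) attacks row 8 at column 5 and diagonals 4, 6.
Attacked columns: {1, 2, 3, 4, 5, 6, 7}. Safe: {8, 9}.

columns 8, 9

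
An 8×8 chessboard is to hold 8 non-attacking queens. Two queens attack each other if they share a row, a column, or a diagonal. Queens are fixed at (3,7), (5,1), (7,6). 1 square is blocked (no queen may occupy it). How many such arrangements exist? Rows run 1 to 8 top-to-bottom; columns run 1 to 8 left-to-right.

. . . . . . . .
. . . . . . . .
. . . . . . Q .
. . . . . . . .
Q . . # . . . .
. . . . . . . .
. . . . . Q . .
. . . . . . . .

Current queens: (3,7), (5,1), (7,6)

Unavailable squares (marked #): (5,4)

2

Branch on row 1: col 2 → 1; col 3 → 0; col 4 → 1; col 8 → 0.
Sum: 1 + 0 + 1 + 0 = 2.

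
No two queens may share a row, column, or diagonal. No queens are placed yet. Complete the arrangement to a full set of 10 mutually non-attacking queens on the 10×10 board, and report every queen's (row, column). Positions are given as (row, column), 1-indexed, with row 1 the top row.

Row 1: Safe: 1, 2, 3, 4, 5, 6, 7, 8, 9, 10. Place at column 8.
Row 2: attacked by (1,8)→{7,8,9}. Safe: 1, 2, 3, 4, 5, 6, 10. Place at column 4.
Row 3: attacked by (1,8)→{6,8,10}; (2,4)→{3,4,5}. Safe: 1, 2, 7, 9. Place at column 2.
Row 4: attacked by (1,8)→{5,8}; (2,4)→{2,4,6}; (3,2)→{1,2,3}. Safe: 7, 9, 10. Place at column 7.
Row 5: attacked by (1,8)→{4,8}; (2,4)→{1,4,7}; (3,2)→{2,4}; (4,7)→{6,7,8}. Safe: 3, 5, 9, 10. Place at column 10.
Row 6: attacked by (1,8)→{3,8}; (2,4)→{4,8}; (3,2)→{2,5}; (4,7)→{5,7,9}; (5,10)→{9,10}. Safe: 1, 6. Place at column 6.
Row 7: attacked by (1,8)→{2,8}; (2,4)→{4,9}; (3,2)→{2,6}; (4,7)→{4,7,10}; (5,10)→{8,10}; (6,6)→{5,6,7}. Safe: 1, 3. Place at column 1.
Row 8: attacked by (1,8)→{1,8}; (2,4)→{4,10}; (3,2)→{2,7}; (4,7)→{3,7}; (5,10)→{7,10}; (6,6)→{4,6,8}; (7,1)→{1,2}. Safe: 5, 9. Place at column 9.
Row 9: attacked by (1,8)→{8}; (2,4)→{4}; (3,2)→{2,8}; (4,7)→{2,7}; (5,10)→{6,10}; (6,6)→{3,6,9}; (7,1)→{1,3}; (8,9)→{8,9,10}. Safe: 5. Place at column 5.
Row 10: attacked by (1,8)→{8}; (2,4)→{4}; (3,2)→{2,9}; (4,7)→{1,7}; (5,10)→{5,10}; (6,6)→{2,6,10}; (7,1)→{1,4}; (8,9)→{7,9}; (9,5)→{4,5,6}. Safe: 3. Place at column 3.
Columns [8, 4, 2, 7, 10, 6, 1, 9, 5, 3], r−c [-7, -2, 1, -3, -5, 0, 6, -1, 4, 7], r+c [9, 6, 5, 11, 15, 12, 8, 17, 14, 13] are all distinct, so no two queens attack.

(1,8) (2,4) (3,2) (4,7) (5,10) (6,6) (7,1) (8,9) (9,5) (10,3)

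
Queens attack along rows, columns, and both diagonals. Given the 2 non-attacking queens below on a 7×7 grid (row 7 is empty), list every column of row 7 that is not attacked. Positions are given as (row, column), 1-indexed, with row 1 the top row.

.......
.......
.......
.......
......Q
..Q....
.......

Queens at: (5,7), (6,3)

columns 1, 6

(5,7) attacks row 7 at column 7 and diagonals 5.
(6,3) attacks row 7 at column 3 and diagonals 2, 4.
Attacked columns: {2, 3, 4, 5, 7}. Safe: {1, 6}.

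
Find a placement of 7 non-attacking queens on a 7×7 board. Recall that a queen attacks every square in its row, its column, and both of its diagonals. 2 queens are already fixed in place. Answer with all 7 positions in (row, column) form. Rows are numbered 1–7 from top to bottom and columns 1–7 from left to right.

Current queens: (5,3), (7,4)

(1,1) (2,5) (3,2) (4,6) (5,3) (6,7) (7,4)

Row 1: attacked by (5,3)→{3,7}; (7,4)→{4}. Safe: 1, 2, 5, 6. Place at column 1.
Row 2: attacked by (1,1)→{1,2}; (5,3)→{3,6}; (7,4)→{4}. Safe: 5, 7. Place at column 5.
Row 3: attacked by (1,1)→{1,3}; (2,5)→{4,5,6}; (5,3)→{1,3,5}; (7,4)→{4}. Safe: 2, 7. Place at column 2.
Row 4: attacked by (1,1)→{1,4}; (2,5)→{3,5,7}; (3,2)→{1,2,3}; (5,3)→{2,3,4}; (7,4)→{1,4,7}. Safe: 6. Place at column 6.
Row 6: attacked by (1,1)→{1,6}; (2,5)→{1,5}; (3,2)→{2,5}; (4,6)→{4,6}; (5,3)→{2,3,4}; (7,4)→{3,4,5}. Safe: 7. Place at column 7.
Columns [1, 5, 2, 6, 3, 7, 4], r−c [0, -3, 1, -2, 2, -1, 3], r+c [2, 7, 5, 10, 8, 13, 11] are all distinct, so no two queens attack.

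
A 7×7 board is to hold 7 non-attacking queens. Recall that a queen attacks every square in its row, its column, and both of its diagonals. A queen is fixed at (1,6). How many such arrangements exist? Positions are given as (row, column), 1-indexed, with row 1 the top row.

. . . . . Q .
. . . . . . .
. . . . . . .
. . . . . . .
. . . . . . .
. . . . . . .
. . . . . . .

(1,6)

Branch on row 2: col 1 → 1; col 2 → 1; col 3 → 3; col 4 → 2.
Sum: 1 + 1 + 3 + 2 = 7.

7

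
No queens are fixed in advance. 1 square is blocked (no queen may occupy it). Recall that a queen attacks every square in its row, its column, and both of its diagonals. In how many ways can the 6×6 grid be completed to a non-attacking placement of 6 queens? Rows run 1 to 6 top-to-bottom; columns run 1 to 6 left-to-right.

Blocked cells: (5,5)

Branch on row 1: col 1 → 0; col 2 → 1; col 3 → 1; col 4 → 1; col 5 → 1; col 6 → 0.
Sum: 0 + 1 + 1 + 1 + 1 + 0 = 4.

4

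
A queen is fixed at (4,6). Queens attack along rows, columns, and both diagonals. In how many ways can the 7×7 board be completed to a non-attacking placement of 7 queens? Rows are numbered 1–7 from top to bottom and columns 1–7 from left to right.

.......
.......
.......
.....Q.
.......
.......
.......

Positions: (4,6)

Branch on row 1: col 1 → 1; col 2 → 0; col 4 → 2; col 5 → 2; col 7 → 1.
Sum: 1 + 0 + 2 + 2 + 1 = 6.

6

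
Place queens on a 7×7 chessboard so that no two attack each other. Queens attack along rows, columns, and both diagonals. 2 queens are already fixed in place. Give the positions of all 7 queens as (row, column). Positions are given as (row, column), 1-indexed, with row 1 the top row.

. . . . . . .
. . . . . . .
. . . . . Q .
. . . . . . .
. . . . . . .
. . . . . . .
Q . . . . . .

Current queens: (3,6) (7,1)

(1,5) (2,2) (3,6) (4,3) (5,7) (6,4) (7,1)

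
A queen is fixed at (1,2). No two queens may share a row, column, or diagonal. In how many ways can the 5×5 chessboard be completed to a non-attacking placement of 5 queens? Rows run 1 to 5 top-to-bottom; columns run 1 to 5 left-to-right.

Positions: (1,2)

2

Branch on row 2: col 4 → 1; col 5 → 1.
Sum: 1 + 1 = 2.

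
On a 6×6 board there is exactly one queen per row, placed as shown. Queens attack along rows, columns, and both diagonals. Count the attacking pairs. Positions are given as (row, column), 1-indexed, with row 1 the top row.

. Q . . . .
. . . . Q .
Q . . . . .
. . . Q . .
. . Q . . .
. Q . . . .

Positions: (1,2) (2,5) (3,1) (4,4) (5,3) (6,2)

Same column: (1,2)–(6,2) (column 2).
Same diagonal: (3,1)–(5,3) (|3−5| = |1−3| = 2); (4,4)–(5,3) (|4−5| = |4−3| = 1); (4,4)–(6,2) (|4−6| = |4−2| = 2); (5,3)–(6,2) (|5−6| = |3−2| = 1).
Total attacking pairs: 5.

5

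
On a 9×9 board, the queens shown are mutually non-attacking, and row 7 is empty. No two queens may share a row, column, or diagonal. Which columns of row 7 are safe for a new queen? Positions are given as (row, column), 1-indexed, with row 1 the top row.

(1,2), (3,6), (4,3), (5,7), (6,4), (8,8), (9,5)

(1,2) attacks row 7 at column 2 and diagonals 8.
(3,6) attacks row 7 at column 6 and diagonals 2.
(4,3) attacks row 7 at column 3 and diagonals 6.
(5,7) attacks row 7 at column 7 and diagonals 5, 9.
(6,4) attacks row 7 at column 4 and diagonals 3, 5.
(8,8) attacks row 7 at column 8 and diagonals 7, 9.
(9,5) attacks row 7 at column 5 and diagonals 3, 7.
Attacked columns: {2, 3, 4, 5, 6, 7, 8, 9}. Safe: {1}.

columns 1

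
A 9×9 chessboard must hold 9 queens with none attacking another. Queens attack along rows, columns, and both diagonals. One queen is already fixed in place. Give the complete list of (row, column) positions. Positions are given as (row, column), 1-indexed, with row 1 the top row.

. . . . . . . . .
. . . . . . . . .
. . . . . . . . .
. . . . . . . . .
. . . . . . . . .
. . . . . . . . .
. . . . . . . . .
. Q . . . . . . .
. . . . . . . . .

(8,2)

Row 1: attacked by (8,2)→{2,9}. Safe: 1, 3, 4, 5, 6, 7, 8. Place at column 6.
Row 2: attacked by (1,6)→{5,6,7}; (8,2)→{2,8}. Safe: 1, 3, 4, 9. Place at column 9.
Row 3: attacked by (1,6)→{4,6,8}; (2,9)→{8,9}; (8,2)→{2,7}. Safe: 1, 3, 5. Place at column 1.
Row 4: attacked by (1,6)→{3,6,9}; (2,9)→{7,9}; (3,1)→{1,2}; (8,2)→{2,6}. Safe: 4, 5, 8. Place at column 4.
Row 5: attacked by (1,6)→{2,6}; (2,9)→{6,9}; (3,1)→{1,3}; (4,4)→{3,4,5}; (8,2)→{2,5}. Safe: 7, 8. Place at column 7.
Row 6: attacked by (1,6)→{1,6}; (2,9)→{5,9}; (3,1)→{1,4}; (4,4)→{2,4,6}; (5,7)→{6,7,8}; (8,2)→{2,4}. Safe: 3. Place at column 3.
Row 7: attacked by (1,6)→{6}; (2,9)→{4,9}; (3,1)→{1,5}; (4,4)→{1,4,7}; (5,7)→{5,7,9}; (6,3)→{2,3,4}; (8,2)→{1,2,3}. Safe: 8. Place at column 8.
Row 9: attacked by (1,6)→{6}; (2,9)→{2,9}; (3,1)→{1,7}; (4,4)→{4,9}; (5,7)→{3,7}; (6,3)→{3,6}; (7,8)→{6,8}; (8,2)→{1,2,3}. Safe: 5. Place at column 5.
Columns [6, 9, 1, 4, 7, 3, 8, 2, 5], r−c [-5, -7, 2, 0, -2, 3, -1, 6, 4], r+c [7, 11, 4, 8, 12, 9, 15, 10, 14] are all distinct, so no two queens attack.

(1,6) (2,9) (3,1) (4,4) (5,7) (6,3) (7,8) (8,2) (9,5)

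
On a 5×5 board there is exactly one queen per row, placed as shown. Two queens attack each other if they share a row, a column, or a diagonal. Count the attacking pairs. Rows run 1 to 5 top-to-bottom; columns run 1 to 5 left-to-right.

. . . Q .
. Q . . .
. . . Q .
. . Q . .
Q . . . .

Same column: (1,4)–(3,4) (column 4).
Same diagonal: (3,4)–(4,3) (|3−4| = |4−3| = 1).
Total attacking pairs: 2.

2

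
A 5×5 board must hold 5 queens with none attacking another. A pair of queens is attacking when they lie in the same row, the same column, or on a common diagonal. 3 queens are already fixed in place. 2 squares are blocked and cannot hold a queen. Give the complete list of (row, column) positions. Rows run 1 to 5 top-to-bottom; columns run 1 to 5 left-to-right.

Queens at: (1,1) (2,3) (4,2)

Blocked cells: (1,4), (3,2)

(1,1) (2,3) (3,5) (4,2) (5,4)

Row 3: attacked by (1,1)→{1,3}; (2,3)→{2,3,4}; (4,2)→{1,2,3}. Blocked: 2. Safe: 5. Place at column 5.
Row 5: attacked by (1,1)→{1,5}; (2,3)→{3}; (3,5)→{3,5}; (4,2)→{1,2,3}. Safe: 4. Place at column 4.
Columns [1, 3, 5, 2, 4], r−c [0, -1, -2, 2, 1], r+c [2, 5, 8, 6, 9] are all distinct, so no two queens attack.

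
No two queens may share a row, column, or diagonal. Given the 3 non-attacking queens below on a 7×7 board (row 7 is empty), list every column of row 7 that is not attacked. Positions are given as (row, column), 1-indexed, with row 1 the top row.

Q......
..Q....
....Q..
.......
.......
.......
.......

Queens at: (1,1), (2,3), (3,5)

(1,1) attacks row 7 at column 1 and diagonals 7.
(2,3) attacks row 7 at column 3.
(3,5) attacks row 7 at column 5 and diagonals 1.
Attacked columns: {1, 3, 5, 7}. Safe: {2, 4, 6}.

columns 2, 4, 6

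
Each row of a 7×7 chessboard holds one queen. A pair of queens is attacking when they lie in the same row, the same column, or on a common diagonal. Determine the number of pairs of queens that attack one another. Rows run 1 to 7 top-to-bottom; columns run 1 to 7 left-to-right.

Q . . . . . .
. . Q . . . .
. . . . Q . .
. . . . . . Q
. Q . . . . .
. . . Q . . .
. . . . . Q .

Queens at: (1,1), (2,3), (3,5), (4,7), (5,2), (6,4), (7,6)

All columns are distinct and no two queens satisfy |Δrow| = |Δcol|, so no pair attacks.

0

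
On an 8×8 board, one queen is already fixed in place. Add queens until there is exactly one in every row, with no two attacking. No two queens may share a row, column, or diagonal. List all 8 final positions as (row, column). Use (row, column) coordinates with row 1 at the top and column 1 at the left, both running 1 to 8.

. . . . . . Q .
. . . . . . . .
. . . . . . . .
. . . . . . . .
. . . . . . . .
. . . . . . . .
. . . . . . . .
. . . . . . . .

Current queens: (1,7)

(1,7) (2,1) (3,3) (4,8) (5,6) (6,4) (7,2) (8,5)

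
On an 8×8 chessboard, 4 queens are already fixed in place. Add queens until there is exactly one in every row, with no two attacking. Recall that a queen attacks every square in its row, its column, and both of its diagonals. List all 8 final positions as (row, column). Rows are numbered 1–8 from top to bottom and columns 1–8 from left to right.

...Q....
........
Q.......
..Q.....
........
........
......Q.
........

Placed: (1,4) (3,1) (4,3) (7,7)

Row 2: attacked by (1,4)→{3,4,5}; (3,1)→{1,2}; (4,3)→{1,3,5}; (7,7)→{2,7}. Safe: 6, 8. Place at column 8.
Row 5: attacked by (1,4)→{4,8}; (2,8)→{5,8}; (3,1)→{1,3}; (4,3)→{2,3,4}; (7,7)→{5,7}. Safe: 6. Place at column 6.
Row 6: attacked by (1,4)→{4}; (2,8)→{4,8}; (3,1)→{1,4}; (4,3)→{1,3,5}; (5,6)→{5,6,7}; (7,7)→{6,7,8}. Safe: 2. Place at column 2.
Row 8: attacked by (1,4)→{4}; (2,8)→{2,8}; (3,1)→{1,6}; (4,3)→{3,7}; (5,6)→{3,6}; (6,2)→{2,4}; (7,7)→{6,7,8}. Safe: 5. Place at column 5.
Columns [4, 8, 1, 3, 6, 2, 7, 5], r−c [-3, -6, 2, 1, -1, 4, 0, 3], r+c [5, 10, 4, 7, 11, 8, 14, 13] are all distinct, so no two queens attack.

(1,4) (2,8) (3,1) (4,3) (5,6) (6,2) (7,7) (8,5)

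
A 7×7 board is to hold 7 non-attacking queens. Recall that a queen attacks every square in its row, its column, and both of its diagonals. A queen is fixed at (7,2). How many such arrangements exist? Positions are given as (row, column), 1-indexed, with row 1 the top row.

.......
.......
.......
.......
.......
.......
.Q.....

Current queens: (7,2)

Branch on row 1: col 1 → 0; col 3 → 0; col 4 → 1; col 5 → 1; col 6 → 4; col 7 → 1.
Sum: 0 + 0 + 1 + 1 + 4 + 1 = 7.

7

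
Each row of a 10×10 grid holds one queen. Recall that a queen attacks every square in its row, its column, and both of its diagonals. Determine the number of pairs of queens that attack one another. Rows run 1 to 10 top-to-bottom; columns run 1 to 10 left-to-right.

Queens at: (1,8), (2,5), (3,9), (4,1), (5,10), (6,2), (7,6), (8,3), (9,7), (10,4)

0

All columns are distinct and no two queens satisfy |Δrow| = |Δcol|, so no pair attacks.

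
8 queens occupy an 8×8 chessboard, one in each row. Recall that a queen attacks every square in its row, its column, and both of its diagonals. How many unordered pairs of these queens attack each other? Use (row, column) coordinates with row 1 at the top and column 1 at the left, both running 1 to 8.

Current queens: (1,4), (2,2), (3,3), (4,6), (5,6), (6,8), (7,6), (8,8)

Same column: (4,6)–(5,6) (column 6); (4,6)–(7,6) (column 6); (5,6)–(7,6) (column 6); (6,8)–(8,8) (column 8).
Same diagonal: (2,2)–(3,3) (|2−3| = |2−3| = 1); (2,2)–(8,8) (|2−8| = |2−8| = 6); (3,3)–(8,8) (|3−8| = |3−8| = 5); (4,6)–(6,8) (|4−6| = |6−8| = 2).
Total attacking pairs: 8.

8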